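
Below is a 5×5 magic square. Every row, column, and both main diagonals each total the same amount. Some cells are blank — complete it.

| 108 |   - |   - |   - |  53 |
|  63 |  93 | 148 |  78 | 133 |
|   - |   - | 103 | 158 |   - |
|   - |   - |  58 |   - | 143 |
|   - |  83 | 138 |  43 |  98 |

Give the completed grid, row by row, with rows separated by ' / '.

108 163 68 123 53 / 63 93 148 78 133 / 118 48 103 158 88 / 73 128 58 113 143 / 153 83 138 43 98

Row 2 is already complete: 63 + 93 + 148 + 78 + 133 = 515, so that is the magic constant.
The remaining cell in row 5 is (5,1) = 515 − 362 = 153.
The remaining cell in column 3 is (1,3) = 515 − 447 = 68.
From column 5, 515 − (53 + 133 + 143 + 98) gives (3,5) = 88.
Main diagonal: 108 + 93 + 103 + 98 + ? = 515, so (4,4) = 113.
Anti-diagonal: 53 + 78 + 103 + 153 + ? = 515, so (4,2) = 128.
Row 4 needs 515; the known cells sum to 442, so (4,1) = 73.
Column 1 must total 515; the given cells sum to 397, so (3,1) = 118.
Column 4 must total 515; the given cells sum to 392, so (1,4) = 123.
Row 1: 108 + 68 + 123 + 53 + ? = 515, so (1,2) = 163.
Row 3 needs 515; the known cells sum to 467, so (3,2) = 48.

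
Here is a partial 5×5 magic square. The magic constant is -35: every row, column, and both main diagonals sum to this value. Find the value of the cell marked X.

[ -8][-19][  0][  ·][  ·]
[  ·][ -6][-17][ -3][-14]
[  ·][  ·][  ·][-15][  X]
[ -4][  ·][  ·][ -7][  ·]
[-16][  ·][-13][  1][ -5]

-1

From row 2, -35 − (-6 + (-17) + (-3) + (-14)) gives (2,1) = 5.
Row 5 must total -35; the given cells sum to -33, so (5,2) = -2.
Column 1 needs -35; the known cells sum to -23, so (3,1) = -12.
Column 4 needs -35; the known cells sum to -24, so (1,4) = -11.
The remaining cell in main diagonal is (3,3) = -35 − (-26) = -9.
From row 1, -35 − (-8 + (-19) + 0 + (-11)) gives (1,5) = 3.
From column 3, -35 − (0 + (-17) + (-9) + (-13)) gives (4,3) = 4.
Anti-diagonal: 3 + (-3) + (-9) + (-16) + ? = -35, so (4,2) = -10.
Using row 4: -4 + (-10) + 4 + (-7) + ? → (4,5) = -35 − (-17) = -18.
Column 2: -19 + (-6) + (-10) + (-2) + ? = -35, so (3,2) = 2.
The remaining cell in column 5 is (3,5) = -35 − (-34) = -1.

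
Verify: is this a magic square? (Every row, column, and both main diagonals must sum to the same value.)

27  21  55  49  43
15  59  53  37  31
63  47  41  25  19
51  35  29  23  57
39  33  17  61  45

Yes

Row 1: 27 + 21 + 55 + 49 + 43 = 195.
Row 2: 15 + 59 + 53 + 37 + 31 = 195.
Row 3: 63 + 47 + 41 + 25 + 19 = 195.
Row 4: 51 + 35 + 29 + 23 + 57 = 195.
Row 5: 39 + 33 + 17 + 61 + 45 = 195.
Column 1: 27 + 15 + 63 + 51 + 39 = 195.
Column 2: 21 + 59 + 47 + 35 + 33 = 195.
Column 3: 55 + 53 + 41 + 29 + 17 = 195.
Column 4: 49 + 37 + 25 + 23 + 61 = 195.
Column 5: 43 + 31 + 19 + 57 + 45 = 195.
Main diagonal: 27 + 59 + 41 + 23 + 45 = 195.
Anti-diagonal: 43 + 37 + 41 + 35 + 39 = 195.
All lines sum to 195.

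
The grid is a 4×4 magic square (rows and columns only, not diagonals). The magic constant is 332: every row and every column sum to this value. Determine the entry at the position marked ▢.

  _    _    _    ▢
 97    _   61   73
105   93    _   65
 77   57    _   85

From row 2, 332 − (97 + 61 + 73) gives (2,2) = 101.
Row 3: 105 + 93 + 65 + ? = 332, so (3,3) = 69.
Row 4: 77 + 57 + 85 + ? = 332, so (4,3) = 113.
Column 1 needs 332; the known cells sum to 279, so (1,1) = 53.
Column 2 needs 332; the known cells sum to 251, so (1,2) = 81.
Column 3 needs 332; the known cells sum to 243, so (1,3) = 89.
From column 4, 332 − (73 + 65 + 85) gives (1,4) = 109.

109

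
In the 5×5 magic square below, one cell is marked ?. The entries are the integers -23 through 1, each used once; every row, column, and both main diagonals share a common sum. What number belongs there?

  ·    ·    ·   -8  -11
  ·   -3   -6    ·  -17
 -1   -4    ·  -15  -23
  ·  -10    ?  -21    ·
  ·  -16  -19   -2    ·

The entries are -23 through 1, which sum to -275, so each line sums to -275/5 = -55.
Row 3 needs -55; the known cells sum to -43, so (3,3) = -12.
Column 2 needs -55; the known cells sum to -33, so (1,2) = -22.
Column 4: -8 + (-15) + (-21) + (-2) + ? = -55, so (2,4) = -9.
The remaining cell in anti-diagonal is (5,1) = -55 − (-42) = -13.
Row 2 needs -55; the known cells sum to -35, so (2,1) = -20.
Row 5 must total -55; the given cells sum to -50, so (5,5) = -5.
Column 5 must total -55; the given cells sum to -56, so (4,5) = 1.
Main diagonal: -3 + (-12) + (-21) + (-5) + ? = -55, so (1,1) = -14.
Using row 1: -14 + (-22) + (-8) + (-11) + ? → (1,3) = -55 − (-55) = 0.
Using column 1: -14 + (-20) + (-1) + (-13) + ? → (4,1) = -55 − (-48) = -7.
Using column 3: 0 + (-6) + (-12) + (-19) + ? → (4,3) = -55 − (-37) = -18.

-18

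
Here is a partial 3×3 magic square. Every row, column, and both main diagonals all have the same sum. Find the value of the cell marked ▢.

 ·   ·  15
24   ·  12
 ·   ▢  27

6

Column 3 is complete and sums to 54; that is the magic constant.
Row 2 needs 54; the known cells sum to 36, so (2,2) = 18.
The remaining cell in main diagonal is (1,1) = 54 − 45 = 9.
Anti-diagonal must total 54; the given cells sum to 33, so (3,1) = 21.
Using row 1: 9 + 15 + ? → (1,2) = 54 − 24 = 30.
Row 3: 21 + 27 + ? = 54, so (3,2) = 6.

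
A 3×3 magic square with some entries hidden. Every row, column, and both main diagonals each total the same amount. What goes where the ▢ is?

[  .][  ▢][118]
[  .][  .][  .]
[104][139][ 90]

Row 3 is complete and sums to 333; that is the magic constant.
From column 3, 333 − (118 + 90) gives (2,3) = 125.
From anti-diagonal, 333 − (118 + 104) gives (2,2) = 111.
Row 2 must total 333; the given cells sum to 236, so (2,1) = 97.
From column 1, 333 − (97 + 104) gives (1,1) = 132.
Column 2 must total 333; the given cells sum to 250, so (1,2) = 83.

83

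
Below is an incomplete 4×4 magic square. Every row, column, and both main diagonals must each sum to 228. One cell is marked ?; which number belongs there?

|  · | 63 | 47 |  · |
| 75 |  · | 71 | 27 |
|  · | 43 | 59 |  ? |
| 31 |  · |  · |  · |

39

From row 2, 228 − (75 + 71 + 27) gives (2,2) = 55.
Column 2: 63 + 55 + 43 + ? = 228, so (4,2) = 67.
Column 3: 47 + 71 + 59 + ? = 228, so (4,3) = 51.
From anti-diagonal, 228 − (71 + 43 + 31) gives (1,4) = 83.
The remaining cell in row 1 is (1,1) = 228 − 193 = 35.
Row 4: 31 + 67 + 51 + ? = 228, so (4,4) = 79.
Using column 1: 35 + 75 + 31 + ? → (3,1) = 228 − 141 = 87.
Using column 4: 83 + 27 + 79 + ? → (3,4) = 228 − 189 = 39.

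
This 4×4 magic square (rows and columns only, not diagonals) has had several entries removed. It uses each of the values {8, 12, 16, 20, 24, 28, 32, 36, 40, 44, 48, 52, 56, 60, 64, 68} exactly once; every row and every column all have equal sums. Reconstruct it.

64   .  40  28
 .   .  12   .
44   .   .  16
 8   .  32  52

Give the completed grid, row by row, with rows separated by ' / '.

64 20 40 28 / 36 48 12 56 / 44 24 68 16 / 8 60 32 52

The 16 entries sum to 608, so each line sums to 608/4 = 152.
The remaining cell in row 1 is (1,2) = 152 − 132 = 20.
Row 4 needs 152; the known cells sum to 92, so (4,2) = 60.
Column 1: 64 + 44 + 8 + ? = 152, so (2,1) = 36.
Using column 3: 40 + 12 + 32 + ? → (3,3) = 152 − 84 = 68.
Column 4 needs 152; the known cells sum to 96, so (2,4) = 56.
Row 2 needs 152; the known cells sum to 104, so (2,2) = 48.
Using row 3: 44 + 68 + 16 + ? → (3,2) = 152 − 128 = 24.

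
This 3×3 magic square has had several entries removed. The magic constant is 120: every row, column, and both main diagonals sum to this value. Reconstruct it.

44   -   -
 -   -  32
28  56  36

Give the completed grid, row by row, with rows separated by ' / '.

From column 1, 120 − (44 + 28) gives (2,1) = 48.
Column 3 must total 120; the given cells sum to 68, so (1,3) = 52.
Using main diagonal: 44 + 36 + ? → (2,2) = 120 − 80 = 40.
Row 1 must total 120; the given cells sum to 96, so (1,2) = 24.

44 24 52 / 48 40 32 / 28 56 36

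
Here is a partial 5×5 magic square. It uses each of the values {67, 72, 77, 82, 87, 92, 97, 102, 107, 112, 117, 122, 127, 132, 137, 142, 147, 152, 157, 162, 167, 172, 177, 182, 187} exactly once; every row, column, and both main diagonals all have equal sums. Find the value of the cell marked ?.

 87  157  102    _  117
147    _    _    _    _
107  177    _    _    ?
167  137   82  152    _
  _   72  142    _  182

The 25 entries sum to 3175, so each line sums to 3175/5 = 635.
From row 1, 635 − (87 + 157 + 102 + 117) gives (1,4) = 172.
From row 4, 635 − (167 + 137 + 82 + 152) gives (4,5) = 97.
Column 1 needs 635; the known cells sum to 508, so (5,1) = 127.
The remaining cell in column 2 is (2,2) = 635 − 543 = 92.
The remaining cell in main diagonal is (3,3) = 635 − 513 = 122.
Anti-diagonal must total 635; the given cells sum to 503, so (2,4) = 132.
Row 5 needs 635; the known cells sum to 523, so (5,4) = 112.
From column 3, 635 − (102 + 122 + 82 + 142) gives (2,3) = 187.
The remaining cell in column 4 is (3,4) = 635 − 568 = 67.
From row 2, 635 − (147 + 92 + 187 + 132) gives (2,5) = 77.
Row 3 must total 635; the given cells sum to 473, so (3,5) = 162.

162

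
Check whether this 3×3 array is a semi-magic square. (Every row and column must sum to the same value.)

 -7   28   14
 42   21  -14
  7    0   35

Row 1: -7 + 28 + 14 = 35.
Row 2: 42 + 21 + (-14) = 49.
Row 3: 7 + 0 + 35 = 42.
Column 1: -7 + 42 + 7 = 42.
Column 2: 28 + 21 + 0 = 49.
Column 3: 14 + (-14) + 35 = 35.

No — column 2 sums to 49 but row 1 sums to 35.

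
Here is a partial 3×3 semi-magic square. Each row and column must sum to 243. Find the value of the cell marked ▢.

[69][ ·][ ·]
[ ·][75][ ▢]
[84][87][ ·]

Using row 3: 84 + 87 + ? → (3,3) = 243 − 171 = 72.
Column 1 must total 243; the given cells sum to 153, so (2,1) = 90.
The remaining cell in column 2 is (1,2) = 243 − 162 = 81.
Row 1 needs 243; the known cells sum to 150, so (1,3) = 93.
From row 2, 243 − (90 + 75) gives (2,3) = 78.

78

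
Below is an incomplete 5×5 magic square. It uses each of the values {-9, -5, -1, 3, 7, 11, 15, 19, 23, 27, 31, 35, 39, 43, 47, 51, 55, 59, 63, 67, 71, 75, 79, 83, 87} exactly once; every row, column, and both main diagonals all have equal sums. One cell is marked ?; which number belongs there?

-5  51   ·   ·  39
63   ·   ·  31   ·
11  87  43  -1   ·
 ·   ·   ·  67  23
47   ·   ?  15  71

59

The 25 entries sum to 975, so each line sums to 975/5 = 195.
From row 3, 195 − (11 + 87 + 43 + (-1)) gives (3,5) = 55.
Column 1 needs 195; the known cells sum to 116, so (4,1) = 79.
Column 4: 31 + (-1) + 67 + 15 + ? = 195, so (1,4) = 83.
Using column 5: 39 + 55 + 23 + 71 + ? → (2,5) = 195 − 188 = 7.
Using main diagonal: -5 + 43 + 67 + 71 + ? → (2,2) = 195 − 176 = 19.
The remaining cell in anti-diagonal is (4,2) = 195 − 160 = 35.
Row 1 needs 195; the known cells sum to 168, so (1,3) = 27.
From row 2, 195 − (63 + 19 + 31 + 7) gives (2,3) = 75.
Row 4 needs 195; the known cells sum to 204, so (4,3) = -9.
Using column 2: 51 + 19 + 87 + 35 + ? → (5,2) = 195 − 192 = 3.
From column 3, 195 − (27 + 75 + 43 + (-9)) gives (5,3) = 59.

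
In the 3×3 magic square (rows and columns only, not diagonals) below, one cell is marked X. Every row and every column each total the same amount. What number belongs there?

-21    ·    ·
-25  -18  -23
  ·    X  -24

Row 2 is complete and sums to -66; that is the magic constant.
Using column 1: -21 + (-25) + ? → (3,1) = -66 − (-46) = -20.
From column 3, -66 − (-23 + (-24)) gives (1,3) = -19.
From row 1, -66 − (-21 + (-19)) gives (1,2) = -26.
From row 3, -66 − (-20 + (-24)) gives (3,2) = -22.

-22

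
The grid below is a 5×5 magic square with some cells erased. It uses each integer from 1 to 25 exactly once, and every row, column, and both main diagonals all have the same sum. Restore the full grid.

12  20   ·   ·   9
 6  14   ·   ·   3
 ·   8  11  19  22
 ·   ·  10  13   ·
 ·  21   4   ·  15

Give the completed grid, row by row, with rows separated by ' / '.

The entries are 1 through 25, which sum to 325, so each line sums to 325/5 = 65.
From row 3, 65 − (8 + 11 + 19 + 22) gives (3,1) = 5.
The remaining cell in column 2 is (4,2) = 65 − 63 = 2.
Column 5 needs 65; the known cells sum to 49, so (4,5) = 16.
The remaining cell in row 4 is (4,1) = 65 − 41 = 24.
The remaining cell in column 1 is (5,1) = 65 − 47 = 18.
Anti-diagonal needs 65; the known cells sum to 40, so (2,4) = 25.
From row 2, 65 − (6 + 14 + 25 + 3) gives (2,3) = 17.
Row 5 must total 65; the given cells sum to 58, so (5,4) = 7.
Column 3 must total 65; the given cells sum to 42, so (1,3) = 23.
Column 4 must total 65; the given cells sum to 64, so (1,4) = 1.

12 20 23 1 9 / 6 14 17 25 3 / 5 8 11 19 22 / 24 2 10 13 16 / 18 21 4 7 15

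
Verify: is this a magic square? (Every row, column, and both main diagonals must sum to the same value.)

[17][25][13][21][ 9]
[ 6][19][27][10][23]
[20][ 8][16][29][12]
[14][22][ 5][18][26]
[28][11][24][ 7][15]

Row 1: 17 + 25 + 13 + 21 + 9 = 85.
Row 2: 6 + 19 + 27 + 10 + 23 = 85.
Row 3: 20 + 8 + 16 + 29 + 12 = 85.
Row 4: 14 + 22 + 5 + 18 + 26 = 85.
Row 5: 28 + 11 + 24 + 7 + 15 = 85.
Column 1: 17 + 6 + 20 + 14 + 28 = 85.
Column 2: 25 + 19 + 8 + 22 + 11 = 85.
Column 3: 13 + 27 + 16 + 5 + 24 = 85.
Column 4: 21 + 10 + 29 + 18 + 7 = 85.
Column 5: 9 + 23 + 12 + 26 + 15 = 85.
Main diagonal: 17 + 19 + 16 + 18 + 15 = 85.
Anti-diagonal: 9 + 10 + 16 + 22 + 28 = 85.
All lines sum to 85.

Yes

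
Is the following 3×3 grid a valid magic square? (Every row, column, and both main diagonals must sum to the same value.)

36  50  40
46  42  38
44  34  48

Yes

Row 1: 36 + 50 + 40 = 126.
Row 2: 46 + 42 + 38 = 126.
Row 3: 44 + 34 + 48 = 126.
Column 1: 36 + 46 + 44 = 126.
Column 2: 50 + 42 + 34 = 126.
Column 3: 40 + 38 + 48 = 126.
Main diagonal: 36 + 42 + 48 = 126.
Anti-diagonal: 40 + 42 + 44 = 126.
All lines sum to 126.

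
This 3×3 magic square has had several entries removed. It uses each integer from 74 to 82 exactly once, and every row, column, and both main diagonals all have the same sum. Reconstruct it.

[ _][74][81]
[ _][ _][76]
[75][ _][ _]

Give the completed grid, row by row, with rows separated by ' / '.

The entries are 74 through 82, which sum to 702, so each line sums to 702/3 = 234.
Row 1: 74 + 81 + ? = 234, so (1,1) = 79.
The remaining cell in column 1 is (2,1) = 234 − 154 = 80.
Column 3 needs 234; the known cells sum to 157, so (3,3) = 77.
Main diagonal must total 234; the given cells sum to 156, so (2,2) = 78.
Using row 3: 75 + 77 + ? → (3,2) = 234 − 152 = 82.

79 74 81 / 80 78 76 / 75 82 77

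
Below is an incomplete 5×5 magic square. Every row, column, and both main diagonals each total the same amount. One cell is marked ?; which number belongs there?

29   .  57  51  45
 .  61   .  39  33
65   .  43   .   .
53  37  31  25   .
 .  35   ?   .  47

19

Main diagonal is complete and sums to 205; that is the magic constant.
Row 1: 29 + 57 + 51 + 45 + ? = 205, so (1,2) = 23.
Row 4 needs 205; the known cells sum to 146, so (4,5) = 59.
The remaining cell in column 2 is (3,2) = 205 − 156 = 49.
Using column 5: 45 + 33 + 59 + 47 + ? → (3,5) = 205 − 184 = 21.
The remaining cell in anti-diagonal is (5,1) = 205 − 164 = 41.
From row 3, 205 − (65 + 49 + 43 + 21) gives (3,4) = 27.
Column 1: 29 + 65 + 53 + 41 + ? = 205, so (2,1) = 17.
Column 4 needs 205; the known cells sum to 142, so (5,4) = 63.
From row 2, 205 − (17 + 61 + 39 + 33) gives (2,3) = 55.
Using row 5: 41 + 35 + 63 + 47 + ? → (5,3) = 205 − 186 = 19.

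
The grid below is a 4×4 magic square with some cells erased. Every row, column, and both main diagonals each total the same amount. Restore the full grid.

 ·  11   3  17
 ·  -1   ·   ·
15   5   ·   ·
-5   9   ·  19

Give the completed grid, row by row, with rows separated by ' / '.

-7 11 3 17 / 21 -1 7 -3 / 15 5 13 -9 / -5 9 1 19

Column 2 is already complete: 11 + -1 + 5 + 9 = 24, so that is the magic constant.
Row 1 must total 24; the given cells sum to 31, so (1,1) = -7.
Using row 4: -5 + 9 + 19 + ? → (4,3) = 24 − 23 = 1.
Column 1 needs 24; the known cells sum to 3, so (2,1) = 21.
Main diagonal: -7 + (-1) + 19 + ? = 24, so (3,3) = 13.
Anti-diagonal: 17 + 5 + (-5) + ? = 24, so (2,3) = 7.
Row 2: 21 + (-1) + 7 + ? = 24, so (2,4) = -3.
Using row 3: 15 + 5 + 13 + ? → (3,4) = 24 − 33 = -9.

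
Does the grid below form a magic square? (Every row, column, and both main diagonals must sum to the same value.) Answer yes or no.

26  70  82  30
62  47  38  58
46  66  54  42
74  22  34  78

No — column 2 sums to 205 but anti-diagonal sums to 208.

Row 1: 26 + 70 + 82 + 30 = 208.
Row 2: 62 + 47 + 38 + 58 = 205.
Row 3: 46 + 66 + 54 + 42 = 208.
Row 4: 74 + 22 + 34 + 78 = 208.
Column 1: 26 + 62 + 46 + 74 = 208.
Column 2: 70 + 47 + 66 + 22 = 205.
Column 3: 82 + 38 + 54 + 34 = 208.
Column 4: 30 + 58 + 42 + 78 = 208.
Main diagonal: 26 + 47 + 54 + 78 = 205.
Anti-diagonal: 30 + 38 + 66 + 74 = 208.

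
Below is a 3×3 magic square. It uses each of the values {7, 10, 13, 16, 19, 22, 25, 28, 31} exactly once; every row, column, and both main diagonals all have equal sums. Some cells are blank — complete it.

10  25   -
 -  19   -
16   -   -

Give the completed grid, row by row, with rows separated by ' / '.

10 25 22 / 31 19 7 / 16 13 28

The 9 entries sum to 171, so each line sums to 171/3 = 57.
The remaining cell in row 1 is (1,3) = 57 − 35 = 22.
From column 1, 57 − (10 + 16) gives (2,1) = 31.
Column 2 must total 57; the given cells sum to 44, so (3,2) = 13.
Main diagonal needs 57; the known cells sum to 29, so (3,3) = 28.
The remaining cell in row 2 is (2,3) = 57 − 50 = 7.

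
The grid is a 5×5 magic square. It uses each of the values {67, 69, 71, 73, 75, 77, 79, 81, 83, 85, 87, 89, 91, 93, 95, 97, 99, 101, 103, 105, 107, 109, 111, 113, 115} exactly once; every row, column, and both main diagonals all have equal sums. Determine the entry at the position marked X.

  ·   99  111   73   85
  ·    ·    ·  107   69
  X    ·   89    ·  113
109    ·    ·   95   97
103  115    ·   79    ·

75

The 25 entries sum to 2275, so each line sums to 2275/5 = 455.
Using row 1: 99 + 111 + 73 + 85 + ? → (1,1) = 455 − 368 = 87.
Column 4: 73 + 107 + 95 + 79 + ? = 455, so (3,4) = 101.
From column 5, 455 − (85 + 69 + 113 + 97) gives (5,5) = 91.
Main diagonal: 87 + 89 + 95 + 91 + ? = 455, so (2,2) = 93.
Using anti-diagonal: 85 + 107 + 89 + 103 + ? → (4,2) = 455 − 384 = 71.
Row 4: 109 + 71 + 95 + 97 + ? = 455, so (4,3) = 83.
From row 5, 455 − (103 + 115 + 79 + 91) gives (5,3) = 67.
The remaining cell in column 2 is (3,2) = 455 − 378 = 77.
Column 3: 111 + 89 + 83 + 67 + ? = 455, so (2,3) = 105.
Using row 2: 93 + 105 + 107 + 69 + ? → (2,1) = 455 − 374 = 81.
Row 3 needs 455; the known cells sum to 380, so (3,1) = 75.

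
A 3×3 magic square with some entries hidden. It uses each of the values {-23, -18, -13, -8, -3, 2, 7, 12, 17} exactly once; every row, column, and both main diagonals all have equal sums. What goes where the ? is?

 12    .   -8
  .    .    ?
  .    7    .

17

The 9 entries sum to -27, so each line sums to -27/3 = -9.
Row 1: 12 + (-8) + ? = -9, so (1,2) = -13.
Column 2 must total -9; the given cells sum to -6, so (2,2) = -3.
Main diagonal: 12 + (-3) + ? = -9, so (3,3) = -18.
Anti-diagonal needs -9; the known cells sum to -11, so (3,1) = 2.
Column 1 must total -9; the given cells sum to 14, so (2,1) = -23.
The remaining cell in column 3 is (2,3) = -9 − (-26) = 17.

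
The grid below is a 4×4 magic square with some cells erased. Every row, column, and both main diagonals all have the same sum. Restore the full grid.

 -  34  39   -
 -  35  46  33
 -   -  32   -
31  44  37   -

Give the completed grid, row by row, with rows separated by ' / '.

45 34 39 36 / 40 35 46 33 / 38 41 32 43 / 31 44 37 42

Column 3 is already complete: 39 + 46 + 32 + 37 = 154, so that is the magic constant.
Row 2: 35 + 46 + 33 + ? = 154, so (2,1) = 40.
Row 4: 31 + 44 + 37 + ? = 154, so (4,4) = 42.
From column 2, 154 − (34 + 35 + 44) gives (3,2) = 41.
Main diagonal needs 154; the known cells sum to 109, so (1,1) = 45.
Anti-diagonal needs 154; the known cells sum to 118, so (1,4) = 36.
Column 1 must total 154; the given cells sum to 116, so (3,1) = 38.
Column 4 needs 154; the known cells sum to 111, so (3,4) = 43.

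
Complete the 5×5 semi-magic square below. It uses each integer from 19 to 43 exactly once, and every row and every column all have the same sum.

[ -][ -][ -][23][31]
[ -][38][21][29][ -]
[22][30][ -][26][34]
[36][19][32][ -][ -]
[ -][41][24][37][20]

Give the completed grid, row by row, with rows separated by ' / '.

39 27 35 23 31 / 25 38 21 29 42 / 22 30 43 26 34 / 36 19 32 40 28 / 33 41 24 37 20

The entries are 19 through 43, which sum to 775, so each line sums to 775/5 = 155.
Row 3: 22 + 30 + 26 + 34 + ? = 155, so (3,3) = 43.
Row 5: 41 + 24 + 37 + 20 + ? = 155, so (5,1) = 33.
From column 2, 155 − (38 + 30 + 19 + 41) gives (1,2) = 27.
Column 3 must total 155; the given cells sum to 120, so (1,3) = 35.
Using column 4: 23 + 29 + 26 + 37 + ? → (4,4) = 155 − 115 = 40.
Row 1 must total 155; the given cells sum to 116, so (1,1) = 39.
Row 4: 36 + 19 + 32 + 40 + ? = 155, so (4,5) = 28.
Column 1 needs 155; the known cells sum to 130, so (2,1) = 25.
The remaining cell in column 5 is (2,5) = 155 − 113 = 42.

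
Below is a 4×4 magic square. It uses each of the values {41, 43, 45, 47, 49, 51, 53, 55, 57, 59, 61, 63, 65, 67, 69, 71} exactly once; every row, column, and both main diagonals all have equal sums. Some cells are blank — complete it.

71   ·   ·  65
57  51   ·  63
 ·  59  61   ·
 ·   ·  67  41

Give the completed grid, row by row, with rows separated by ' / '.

71 45 43 65 / 57 51 53 63 / 49 59 61 55 / 47 69 67 41

The 16 entries sum to 896, so each line sums to 896/4 = 224.
From row 2, 224 − (57 + 51 + 63) gives (2,3) = 53.
Column 3 needs 224; the known cells sum to 181, so (1,3) = 43.
Using column 4: 65 + 63 + 41 + ? → (3,4) = 224 − 169 = 55.
The remaining cell in anti-diagonal is (4,1) = 224 − 177 = 47.
Row 1: 71 + 43 + 65 + ? = 224, so (1,2) = 45.
Using row 3: 59 + 61 + 55 + ? → (3,1) = 224 − 175 = 49.
Row 4 needs 224; the known cells sum to 155, so (4,2) = 69.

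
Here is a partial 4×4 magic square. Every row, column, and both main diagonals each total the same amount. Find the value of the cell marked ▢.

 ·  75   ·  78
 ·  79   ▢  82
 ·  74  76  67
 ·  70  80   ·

Column 2 is complete and sums to 298; that is the magic constant.
The remaining cell in row 3 is (3,1) = 298 − 217 = 81.
Using column 4: 78 + 82 + 67 + ? → (4,4) = 298 − 227 = 71.
Main diagonal must total 298; the given cells sum to 226, so (1,1) = 72.
The remaining cell in row 1 is (1,3) = 298 − 225 = 73.
The remaining cell in row 4 is (4,1) = 298 − 221 = 77.
The remaining cell in column 1 is (2,1) = 298 − 230 = 68.
Column 3 must total 298; the given cells sum to 229, so (2,3) = 69.

69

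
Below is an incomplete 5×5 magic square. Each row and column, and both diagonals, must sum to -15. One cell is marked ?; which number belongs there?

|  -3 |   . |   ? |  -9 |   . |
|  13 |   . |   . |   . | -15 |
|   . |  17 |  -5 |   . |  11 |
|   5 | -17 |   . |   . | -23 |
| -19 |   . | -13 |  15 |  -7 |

From row 5, -15 − (-19 + (-13) + 15 + (-7)) gives (5,2) = 9.
Column 1: -3 + 13 + 5 + (-19) + ? = -15, so (3,1) = -11.
Column 5: -15 + 11 + (-23) + (-7) + ? = -15, so (1,5) = 19.
Using anti-diagonal: 19 + (-5) + (-17) + (-19) + ? → (2,4) = -15 − (-22) = 7.
Row 3 must total -15; the given cells sum to 12, so (3,4) = -27.
Column 4: -9 + 7 + (-27) + 15 + ? = -15, so (4,4) = -1.
Main diagonal must total -15; the given cells sum to -16, so (2,2) = 1.
The remaining cell in row 2 is (2,3) = -15 − 6 = -21.
Row 4 must total -15; the given cells sum to -36, so (4,3) = 21.
Using column 2: 1 + 17 + (-17) + 9 + ? → (1,2) = -15 − 10 = -25.
Using column 3: -21 + (-5) + 21 + (-13) + ? → (1,3) = -15 − (-18) = 3.

3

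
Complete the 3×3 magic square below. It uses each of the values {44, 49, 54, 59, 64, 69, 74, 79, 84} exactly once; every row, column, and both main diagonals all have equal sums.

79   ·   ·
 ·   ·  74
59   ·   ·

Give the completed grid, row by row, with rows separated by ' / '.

79 44 69 / 54 64 74 / 59 84 49

The 9 entries sum to 576, so each line sums to 576/3 = 192.
Using column 1: 79 + 59 + ? → (2,1) = 192 − 138 = 54.
Using row 2: 54 + 74 + ? → (2,2) = 192 − 128 = 64.
The remaining cell in main diagonal is (3,3) = 192 − 143 = 49.
The remaining cell in anti-diagonal is (1,3) = 192 − 123 = 69.
The remaining cell in row 1 is (1,2) = 192 − 148 = 44.
From row 3, 192 − (59 + 49) gives (3,2) = 84.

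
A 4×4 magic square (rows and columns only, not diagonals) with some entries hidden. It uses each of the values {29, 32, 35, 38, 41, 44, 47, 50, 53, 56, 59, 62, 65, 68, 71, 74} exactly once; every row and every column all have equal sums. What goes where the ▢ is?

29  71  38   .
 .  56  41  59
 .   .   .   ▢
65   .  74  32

The 16 entries sum to 824, so each line sums to 824/4 = 206.
Row 1: 29 + 71 + 38 + ? = 206, so (1,4) = 68.
Using row 2: 56 + 41 + 59 + ? → (2,1) = 206 − 156 = 50.
Row 4 needs 206; the known cells sum to 171, so (4,2) = 35.
The remaining cell in column 1 is (3,1) = 206 − 144 = 62.
Column 2 must total 206; the given cells sum to 162, so (3,2) = 44.
Using column 3: 38 + 41 + 74 + ? → (3,3) = 206 − 153 = 53.
Using column 4: 68 + 59 + 32 + ? → (3,4) = 206 − 159 = 47.

47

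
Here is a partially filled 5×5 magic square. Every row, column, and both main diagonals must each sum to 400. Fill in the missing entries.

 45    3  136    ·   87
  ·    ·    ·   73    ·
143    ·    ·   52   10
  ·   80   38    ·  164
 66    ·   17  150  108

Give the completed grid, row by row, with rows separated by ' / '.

Row 1: 45 + 3 + 136 + 87 + ? = 400, so (1,4) = 129.
Row 5: 66 + 17 + 150 + 108 + ? = 400, so (5,2) = 59.
Column 4 must total 400; the given cells sum to 404, so (4,4) = -4.
Using column 5: 87 + 10 + 164 + 108 + ? → (2,5) = 400 − 369 = 31.
The remaining cell in anti-diagonal is (3,3) = 400 − 306 = 94.
Row 3 must total 400; the given cells sum to 299, so (3,2) = 101.
From row 4, 400 − (80 + 38 + (-4) + 164) gives (4,1) = 122.
Using column 1: 45 + 143 + 122 + 66 + ? → (2,1) = 400 − 376 = 24.
From column 2, 400 − (3 + 101 + 80 + 59) gives (2,2) = 157.
The remaining cell in column 3 is (2,3) = 400 − 285 = 115.

45 3 136 129 87 / 24 157 115 73 31 / 143 101 94 52 10 / 122 80 38 -4 164 / 66 59 17 150 108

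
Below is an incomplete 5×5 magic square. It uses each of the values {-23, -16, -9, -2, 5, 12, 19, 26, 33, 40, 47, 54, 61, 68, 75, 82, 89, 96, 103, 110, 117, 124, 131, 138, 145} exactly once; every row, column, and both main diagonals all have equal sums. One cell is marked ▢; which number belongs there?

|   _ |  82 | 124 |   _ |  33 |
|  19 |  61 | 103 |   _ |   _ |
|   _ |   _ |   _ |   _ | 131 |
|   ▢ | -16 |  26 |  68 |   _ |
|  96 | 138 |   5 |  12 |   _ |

The 25 entries sum to 1525, so each line sums to 1525/5 = 305.
Row 5 must total 305; the given cells sum to 251, so (5,5) = 54.
Column 2 must total 305; the given cells sum to 265, so (3,2) = 40.
Using column 3: 124 + 103 + 26 + 5 + ? → (3,3) = 305 − 258 = 47.
Using main diagonal: 61 + 47 + 68 + 54 + ? → (1,1) = 305 − 230 = 75.
The remaining cell in anti-diagonal is (2,4) = 305 − 160 = 145.
The remaining cell in row 1 is (1,4) = 305 − 314 = -9.
Row 2: 19 + 61 + 103 + 145 + ? = 305, so (2,5) = -23.
Column 4 needs 305; the known cells sum to 216, so (3,4) = 89.
Column 5 needs 305; the known cells sum to 195, so (4,5) = 110.
Row 3 needs 305; the known cells sum to 307, so (3,1) = -2.
Row 4 must total 305; the given cells sum to 188, so (4,1) = 117.

117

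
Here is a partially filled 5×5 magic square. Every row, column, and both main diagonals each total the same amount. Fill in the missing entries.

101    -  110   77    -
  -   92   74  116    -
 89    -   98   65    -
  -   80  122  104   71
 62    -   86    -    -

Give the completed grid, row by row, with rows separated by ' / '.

Column 3 is already complete: 110 + 74 + 98 + 122 + 86 = 490, so that is the magic constant.
Row 4 must total 490; the given cells sum to 377, so (4,1) = 113.
Using column 1: 101 + 89 + 113 + 62 + ? → (2,1) = 490 − 365 = 125.
The remaining cell in column 4 is (5,4) = 490 − 362 = 128.
Main diagonal must total 490; the given cells sum to 395, so (5,5) = 95.
Anti-diagonal must total 490; the given cells sum to 356, so (1,5) = 134.
The remaining cell in row 1 is (1,2) = 490 − 422 = 68.
The remaining cell in row 2 is (2,5) = 490 − 407 = 83.
The remaining cell in row 5 is (5,2) = 490 − 371 = 119.
The remaining cell in column 2 is (3,2) = 490 − 359 = 131.
Column 5: 134 + 83 + 71 + 95 + ? = 490, so (3,5) = 107.

101 68 110 77 134 / 125 92 74 116 83 / 89 131 98 65 107 / 113 80 122 104 71 / 62 119 86 128 95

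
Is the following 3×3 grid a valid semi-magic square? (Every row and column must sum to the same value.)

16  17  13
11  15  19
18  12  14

No — row 2 sums to 45 but column 3 sums to 46.

Row 1: 16 + 17 + 13 = 46.
Row 2: 11 + 15 + 19 = 45.
Row 3: 18 + 12 + 14 = 44.
Column 1: 16 + 11 + 18 = 45.
Column 2: 17 + 15 + 12 = 44.
Column 3: 13 + 19 + 14 = 46.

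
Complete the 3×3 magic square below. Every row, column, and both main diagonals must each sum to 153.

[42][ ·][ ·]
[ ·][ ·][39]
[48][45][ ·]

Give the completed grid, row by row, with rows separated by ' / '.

42 57 54 / 63 51 39 / 48 45 60

Row 3 needs 153; the known cells sum to 93, so (3,3) = 60.
From column 1, 153 − (42 + 48) gives (2,1) = 63.
Column 3 needs 153; the known cells sum to 99, so (1,3) = 54.
Main diagonal needs 153; the known cells sum to 102, so (2,2) = 51.
The remaining cell in row 1 is (1,2) = 153 − 96 = 57.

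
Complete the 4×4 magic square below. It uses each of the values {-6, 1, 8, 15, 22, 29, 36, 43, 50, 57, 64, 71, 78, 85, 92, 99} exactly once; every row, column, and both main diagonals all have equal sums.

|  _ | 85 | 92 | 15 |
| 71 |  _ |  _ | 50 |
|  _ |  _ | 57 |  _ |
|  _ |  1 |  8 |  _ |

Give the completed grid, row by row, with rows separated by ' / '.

-6 85 92 15 / 71 36 29 50 / 43 64 57 22 / 78 1 8 99

The 16 entries sum to 744, so each line sums to 744/4 = 186.
The remaining cell in row 1 is (1,1) = 186 − 192 = -6.
Using column 3: 92 + 57 + 8 + ? → (2,3) = 186 − 157 = 29.
From row 2, 186 − (71 + 29 + 50) gives (2,2) = 36.
Using column 2: 85 + 36 + 1 + ? → (3,2) = 186 − 122 = 64.
From main diagonal, 186 − (-6 + 36 + 57) gives (4,4) = 99.
Using anti-diagonal: 15 + 29 + 64 + ? → (4,1) = 186 − 108 = 78.
Column 1 needs 186; the known cells sum to 143, so (3,1) = 43.
Using column 4: 15 + 50 + 99 + ? → (3,4) = 186 − 164 = 22.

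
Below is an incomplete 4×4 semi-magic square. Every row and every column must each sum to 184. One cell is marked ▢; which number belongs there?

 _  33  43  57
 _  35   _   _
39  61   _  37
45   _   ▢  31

Row 1: 33 + 43 + 57 + ? = 184, so (1,1) = 51.
Using row 3: 39 + 61 + 37 + ? → (3,3) = 184 − 137 = 47.
The remaining cell in column 1 is (2,1) = 184 − 135 = 49.
Using column 2: 33 + 35 + 61 + ? → (4,2) = 184 − 129 = 55.
Column 4: 57 + 37 + 31 + ? = 184, so (2,4) = 59.
Row 2: 49 + 35 + 59 + ? = 184, so (2,3) = 41.
Row 4: 45 + 55 + 31 + ? = 184, so (4,3) = 53.

53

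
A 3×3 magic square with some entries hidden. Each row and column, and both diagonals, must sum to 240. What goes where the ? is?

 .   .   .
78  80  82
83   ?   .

Column 1 needs 240; the known cells sum to 161, so (1,1) = 79.
Main diagonal: 79 + 80 + ? = 240, so (3,3) = 81.
Anti-diagonal needs 240; the known cells sum to 163, so (1,3) = 77.
The remaining cell in row 1 is (1,2) = 240 − 156 = 84.
Row 3: 83 + 81 + ? = 240, so (3,2) = 76.

76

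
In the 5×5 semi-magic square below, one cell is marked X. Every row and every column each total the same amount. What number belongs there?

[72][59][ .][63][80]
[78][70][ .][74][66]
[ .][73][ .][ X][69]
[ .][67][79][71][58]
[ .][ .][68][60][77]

Column 5 is complete and sums to 350; that is the magic constant.
From row 1, 350 − (72 + 59 + 63 + 80) gives (1,3) = 76.
Row 2 must total 350; the given cells sum to 288, so (2,3) = 62.
Using row 4: 67 + 79 + 71 + 58 + ? → (4,1) = 350 − 275 = 75.
Column 2: 59 + 70 + 73 + 67 + ? = 350, so (5,2) = 81.
Using column 3: 76 + 62 + 79 + 68 + ? → (3,3) = 350 − 285 = 65.
Using column 4: 63 + 74 + 71 + 60 + ? → (3,4) = 350 − 268 = 82.

82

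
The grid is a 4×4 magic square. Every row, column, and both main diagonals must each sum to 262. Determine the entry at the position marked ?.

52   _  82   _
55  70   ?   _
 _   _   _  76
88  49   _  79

73

Row 4 needs 262; the known cells sum to 216, so (4,3) = 46.
Using column 1: 52 + 55 + 88 + ? → (3,1) = 262 − 195 = 67.
The remaining cell in main diagonal is (3,3) = 262 − 201 = 61.
From row 3, 262 − (67 + 61 + 76) gives (3,2) = 58.
Using column 2: 70 + 58 + 49 + ? → (1,2) = 262 − 177 = 85.
The remaining cell in column 3 is (2,3) = 262 − 189 = 73.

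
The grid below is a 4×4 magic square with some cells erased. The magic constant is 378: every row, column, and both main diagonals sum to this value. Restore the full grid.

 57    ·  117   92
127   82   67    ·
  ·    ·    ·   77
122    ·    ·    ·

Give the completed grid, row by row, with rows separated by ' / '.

57 112 117 92 / 127 82 67 102 / 72 97 132 77 / 122 87 62 107

From row 1, 378 − (57 + 117 + 92) gives (1,2) = 112.
Row 2 must total 378; the given cells sum to 276, so (2,4) = 102.
Using column 1: 57 + 127 + 122 + ? → (3,1) = 378 − 306 = 72.
Column 4 needs 378; the known cells sum to 271, so (4,4) = 107.
Main diagonal must total 378; the given cells sum to 246, so (3,3) = 132.
Anti-diagonal must total 378; the given cells sum to 281, so (3,2) = 97.
Column 2 needs 378; the known cells sum to 291, so (4,2) = 87.
Column 3 must total 378; the given cells sum to 316, so (4,3) = 62.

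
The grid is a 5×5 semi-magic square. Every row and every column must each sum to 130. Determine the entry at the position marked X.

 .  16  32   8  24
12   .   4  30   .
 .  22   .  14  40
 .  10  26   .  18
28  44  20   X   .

Using row 1: 16 + 32 + 8 + 24 + ? → (1,1) = 130 − 80 = 50.
The remaining cell in column 2 is (2,2) = 130 − 92 = 38.
Column 3: 32 + 4 + 26 + 20 + ? = 130, so (3,3) = 48.
Row 2 must total 130; the given cells sum to 84, so (2,5) = 46.
From row 3, 130 − (22 + 48 + 14 + 40) gives (3,1) = 6.
From column 1, 130 − (50 + 12 + 6 + 28) gives (4,1) = 34.
Using column 5: 24 + 46 + 40 + 18 + ? → (5,5) = 130 − 128 = 2.
The remaining cell in row 4 is (4,4) = 130 − 88 = 42.
The remaining cell in row 5 is (5,4) = 130 − 94 = 36.

36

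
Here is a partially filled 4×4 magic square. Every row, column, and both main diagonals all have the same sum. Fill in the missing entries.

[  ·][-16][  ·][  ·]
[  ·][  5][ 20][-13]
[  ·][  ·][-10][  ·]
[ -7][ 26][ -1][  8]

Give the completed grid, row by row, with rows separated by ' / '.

23 -16 17 2 / 14 5 20 -13 / -4 11 -10 29 / -7 26 -1 8

Row 4 is already complete: -7 + 26 + -1 + 8 = 26, so that is the magic constant.
Row 2 must total 26; the given cells sum to 12, so (2,1) = 14.
The remaining cell in column 2 is (3,2) = 26 − 15 = 11.
From column 3, 26 − (20 + (-10) + (-1)) gives (1,3) = 17.
Main diagonal must total 26; the given cells sum to 3, so (1,1) = 23.
Anti-diagonal: 20 + 11 + (-7) + ? = 26, so (1,4) = 2.
Column 1: 23 + 14 + (-7) + ? = 26, so (3,1) = -4.
Column 4 must total 26; the given cells sum to -3, so (3,4) = 29.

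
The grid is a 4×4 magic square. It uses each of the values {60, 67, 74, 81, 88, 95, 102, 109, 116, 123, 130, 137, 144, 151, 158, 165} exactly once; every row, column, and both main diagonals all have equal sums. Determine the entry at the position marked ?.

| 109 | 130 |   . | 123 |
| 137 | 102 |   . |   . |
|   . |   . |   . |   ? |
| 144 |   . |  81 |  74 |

The 16 entries sum to 1800, so each line sums to 1800/4 = 450.
Row 1: 109 + 130 + 123 + ? = 450, so (1,3) = 88.
Row 4: 144 + 81 + 74 + ? = 450, so (4,2) = 151.
The remaining cell in column 1 is (3,1) = 450 − 390 = 60.
Column 2 must total 450; the given cells sum to 383, so (3,2) = 67.
Main diagonal: 109 + 102 + 74 + ? = 450, so (3,3) = 165.
Using anti-diagonal: 123 + 67 + 144 + ? → (2,3) = 450 − 334 = 116.
Row 2: 137 + 102 + 116 + ? = 450, so (2,4) = 95.
The remaining cell in row 3 is (3,4) = 450 − 292 = 158.

158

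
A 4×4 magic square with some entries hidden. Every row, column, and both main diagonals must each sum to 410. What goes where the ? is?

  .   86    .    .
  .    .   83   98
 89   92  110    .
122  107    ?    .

Using row 3: 89 + 92 + 110 + ? → (3,4) = 410 − 291 = 119.
Column 2 needs 410; the known cells sum to 285, so (2,2) = 125.
Anti-diagonal: 83 + 92 + 122 + ? = 410, so (1,4) = 113.
The remaining cell in row 2 is (2,1) = 410 − 306 = 104.
Column 1: 104 + 89 + 122 + ? = 410, so (1,1) = 95.
Column 4 must total 410; the given cells sum to 330, so (4,4) = 80.
The remaining cell in row 1 is (1,3) = 410 − 294 = 116.
Row 4 needs 410; the known cells sum to 309, so (4,3) = 101.

101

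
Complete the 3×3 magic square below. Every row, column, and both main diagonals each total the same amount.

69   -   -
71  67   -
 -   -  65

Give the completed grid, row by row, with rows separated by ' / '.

69 59 73 / 71 67 63 / 61 75 65

Main diagonal is already complete: 69 + 67 + 65 = 201, so that is the magic constant.
From row 2, 201 − (71 + 67) gives (2,3) = 63.
From column 1, 201 − (69 + 71) gives (3,1) = 61.
Column 3: 63 + 65 + ? = 201, so (1,3) = 73.
Row 1 needs 201; the known cells sum to 142, so (1,2) = 59.
Row 3 needs 201; the known cells sum to 126, so (3,2) = 75.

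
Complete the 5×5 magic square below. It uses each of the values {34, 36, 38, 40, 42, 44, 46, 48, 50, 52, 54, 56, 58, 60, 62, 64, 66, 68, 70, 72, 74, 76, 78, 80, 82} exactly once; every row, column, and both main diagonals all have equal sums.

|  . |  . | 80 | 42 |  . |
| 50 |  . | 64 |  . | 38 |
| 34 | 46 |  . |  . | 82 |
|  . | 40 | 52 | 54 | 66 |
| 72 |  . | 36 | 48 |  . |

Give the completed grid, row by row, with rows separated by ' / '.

The 25 entries sum to 1450, so each line sums to 1450/5 = 290.
Row 4 needs 290; the known cells sum to 212, so (4,1) = 78.
Column 1 needs 290; the known cells sum to 234, so (1,1) = 56.
From column 3, 290 − (80 + 64 + 52 + 36) gives (3,3) = 58.
Using row 3: 34 + 46 + 58 + 82 + ? → (3,4) = 290 − 220 = 70.
Column 4: 42 + 70 + 54 + 48 + ? = 290, so (2,4) = 76.
Anti-diagonal: 76 + 58 + 40 + 72 + ? = 290, so (1,5) = 44.
Row 1: 56 + 80 + 42 + 44 + ? = 290, so (1,2) = 68.
The remaining cell in row 2 is (2,2) = 290 − 228 = 62.
Column 2 must total 290; the given cells sum to 216, so (5,2) = 74.
Using column 5: 44 + 38 + 82 + 66 + ? → (5,5) = 290 − 230 = 60.

56 68 80 42 44 / 50 62 64 76 38 / 34 46 58 70 82 / 78 40 52 54 66 / 72 74 36 48 60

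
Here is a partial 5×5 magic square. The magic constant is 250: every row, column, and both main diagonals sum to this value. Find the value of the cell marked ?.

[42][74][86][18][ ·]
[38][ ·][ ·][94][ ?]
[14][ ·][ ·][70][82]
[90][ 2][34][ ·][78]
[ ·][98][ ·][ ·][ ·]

Row 1: 42 + 74 + 86 + 18 + ? = 250, so (1,5) = 30.
From row 4, 250 − (90 + 2 + 34 + 78) gives (4,4) = 46.
Column 1 needs 250; the known cells sum to 184, so (5,1) = 66.
Column 4: 18 + 94 + 70 + 46 + ? = 250, so (5,4) = 22.
The remaining cell in anti-diagonal is (3,3) = 250 − 192 = 58.
Row 3: 14 + 58 + 70 + 82 + ? = 250, so (3,2) = 26.
The remaining cell in column 2 is (2,2) = 250 − 200 = 50.
Main diagonal must total 250; the given cells sum to 196, so (5,5) = 54.
The remaining cell in row 5 is (5,3) = 250 − 240 = 10.
The remaining cell in column 3 is (2,3) = 250 − 188 = 62.
Column 5 needs 250; the known cells sum to 244, so (2,5) = 6.

6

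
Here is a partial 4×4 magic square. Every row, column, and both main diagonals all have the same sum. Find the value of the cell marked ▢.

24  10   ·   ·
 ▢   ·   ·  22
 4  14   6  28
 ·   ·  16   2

Row 3 is complete and sums to 52; that is the magic constant.
From column 4, 52 − (22 + 28 + 2) gives (1,4) = 0.
From main diagonal, 52 − (24 + 6 + 2) gives (2,2) = 20.
Row 1 needs 52; the known cells sum to 34, so (1,3) = 18.
Column 2 needs 52; the known cells sum to 44, so (4,2) = 8.
Column 3 must total 52; the given cells sum to 40, so (2,3) = 12.
Using anti-diagonal: 0 + 12 + 14 + ? → (4,1) = 52 − 26 = 26.
The remaining cell in row 2 is (2,1) = 52 − 54 = -2.

-2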